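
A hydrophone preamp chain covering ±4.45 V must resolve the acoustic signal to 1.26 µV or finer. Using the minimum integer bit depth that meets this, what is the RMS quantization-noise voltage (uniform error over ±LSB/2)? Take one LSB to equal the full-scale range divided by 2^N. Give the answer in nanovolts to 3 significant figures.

Range = 4.45 − (-4.45) = 8.9 V.
8.9 V / 1.26 µV = 7.063e6. Since 2^22 = 4194304 and 2^23 = 8388608, N = 23.
LSB = 8.9 V ÷ 2^23 = 8.9/8388608 V = 1.0610 µV.
σ_q = LSB/√12 = 1.0610 µV/3.4641 = 306 nV.

306 nV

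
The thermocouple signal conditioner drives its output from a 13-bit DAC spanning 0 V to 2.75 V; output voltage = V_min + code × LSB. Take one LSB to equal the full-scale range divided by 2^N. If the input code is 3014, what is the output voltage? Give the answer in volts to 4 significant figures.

1.012 V

Range is 2.75 V. LSB = 2.75 V / 2^13.
V_out = V_min + code × LSB = 0 V + 3014 × 2.75 V / 8192
      = 0 V + 1.01178 V = 1.01178 V.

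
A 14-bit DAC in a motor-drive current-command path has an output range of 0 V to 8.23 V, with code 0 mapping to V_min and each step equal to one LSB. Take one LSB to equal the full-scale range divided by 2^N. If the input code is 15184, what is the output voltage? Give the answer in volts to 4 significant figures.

V_FS = 8.23 V. LSB = 8.23 V / 2^14.
V_out = 0 + 15184 × (8.23/16384) V
      = 0 V + 7.62722 V = 7.62722 V.

7.627 V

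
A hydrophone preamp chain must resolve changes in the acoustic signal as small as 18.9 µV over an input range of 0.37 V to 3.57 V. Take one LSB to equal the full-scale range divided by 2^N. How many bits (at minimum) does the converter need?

Span: 3.57 V − (0.37 V) = 3.2 V.
3.2 V / 18.9 µV = 169300. Since 2^17 = 131072 and 2^18 = 262144, N = 18.

18 bits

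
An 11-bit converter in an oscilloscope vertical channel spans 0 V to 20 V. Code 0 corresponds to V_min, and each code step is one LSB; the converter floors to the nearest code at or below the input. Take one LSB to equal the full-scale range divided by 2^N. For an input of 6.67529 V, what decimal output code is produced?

V_FS = 20 V. LSB = 20 V / 2^11 ≈ 9.766 mV.
(V_in − V_min) × 2^11/range = (6.67529 − (0)) × 2048/20 = 683.550.
Floor → code = 683.

683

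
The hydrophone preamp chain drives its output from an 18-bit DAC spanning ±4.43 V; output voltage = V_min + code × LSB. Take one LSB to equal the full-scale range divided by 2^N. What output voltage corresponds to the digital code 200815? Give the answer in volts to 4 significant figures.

Range = 4.43 − (-4.43) = 8.86 V. LSB = 8.86 V / 2^18.
V_out = -4.43 + 200815 × (8.86/262144) V
      = -4.43 + 6.78719 = 2.35719 V.

2.357 V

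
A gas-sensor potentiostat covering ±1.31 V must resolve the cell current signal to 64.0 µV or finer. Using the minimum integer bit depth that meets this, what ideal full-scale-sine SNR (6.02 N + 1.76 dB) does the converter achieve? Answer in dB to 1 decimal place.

98.1 dB

The full-scale span is 1.31 − (-1.31) = 2.62 V.
Required number of levels: 2.62/64.0 µV = 40938; smallest N with 2^N ≥ that is 16.
Ideal SNR at N = 16: 6.02·16 + 1.76 = 98.1 dB.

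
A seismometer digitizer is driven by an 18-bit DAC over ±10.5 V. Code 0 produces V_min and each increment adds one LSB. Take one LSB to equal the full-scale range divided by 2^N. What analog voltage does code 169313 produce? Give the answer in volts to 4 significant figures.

Range = 10.5 − (-10.5) = 21 V. LSB = 21 V / 2^18.
Output = V_min + (169313/262144) × range = -10.5 + 0.645878 × 21 V
      = -10.5 + 13.5634 = 3.06343 V.

3.063 V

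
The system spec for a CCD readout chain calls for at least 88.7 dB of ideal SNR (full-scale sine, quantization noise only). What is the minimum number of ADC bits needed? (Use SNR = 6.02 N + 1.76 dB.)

15 bits

Solving 6.02 N ≥ 88.7 − 1.76: N ≥ 14.442. Round up → N = 15.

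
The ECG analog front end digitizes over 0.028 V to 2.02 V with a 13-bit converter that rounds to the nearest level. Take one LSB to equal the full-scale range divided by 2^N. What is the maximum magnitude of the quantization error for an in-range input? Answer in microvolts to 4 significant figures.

121.6 µV

The full-scale span is 2.02 − (0.028) = 1.992 V.
LSB = 1.992 V / 2^13 = 243.164 µV.
Worst-case error for round-to-nearest is half an LSB: 121.6 µV.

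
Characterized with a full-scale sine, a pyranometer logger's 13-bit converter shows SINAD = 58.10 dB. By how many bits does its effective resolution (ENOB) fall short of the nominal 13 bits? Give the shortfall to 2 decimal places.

Effective bits = (58.10 − 1.76)/6.02 = 9.3588.
Lost resolution: 13 − 9.3588 = 3.6412 bits.

3.64 bits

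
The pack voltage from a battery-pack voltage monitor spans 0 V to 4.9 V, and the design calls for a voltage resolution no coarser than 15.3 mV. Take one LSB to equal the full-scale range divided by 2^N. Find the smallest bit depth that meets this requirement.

9 bits

Range is 4.9 V.
Levels needed ≥ 4.9/15.3 mV = 320.3. 2^9 = 512 suffices, so N_min = 9.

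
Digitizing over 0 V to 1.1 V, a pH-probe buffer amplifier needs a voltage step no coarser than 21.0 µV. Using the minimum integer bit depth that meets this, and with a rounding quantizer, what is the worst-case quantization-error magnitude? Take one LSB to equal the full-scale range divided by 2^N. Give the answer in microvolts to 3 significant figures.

V_FS = 1.1 V.
1.1 V / 21.0 µV = 52380. Since 2^15 = 32768 and 2^16 = 65536, N = 16.
LSB = 1.1 V / 2^16 = 16.785 µV.
Max error for round-to-nearest is LSB/2 = 8.39 µV.

8.39 µV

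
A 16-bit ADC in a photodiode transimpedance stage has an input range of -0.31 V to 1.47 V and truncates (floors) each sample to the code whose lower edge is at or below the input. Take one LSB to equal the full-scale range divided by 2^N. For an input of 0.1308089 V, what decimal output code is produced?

16229

Span: 1.47 V − (-0.31 V) = 1.78 V. LSB = 1.78 V / 2^16 ≈ 27.16 µV.
(V_in − V_min) × 2^16/range = (0.1308089 − (-0.31)) × 65536/1.78 = 16229.692.
Floor → code = 16229.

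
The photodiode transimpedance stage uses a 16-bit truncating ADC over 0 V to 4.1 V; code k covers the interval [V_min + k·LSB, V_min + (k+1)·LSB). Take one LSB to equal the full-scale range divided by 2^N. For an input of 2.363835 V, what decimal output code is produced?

Range is 4.1 V. LSB = 4.1 V / 2^16 ≈ 62.56 µV.
V_in − V_min = 2.363835 − (0) = 2.363835 V.
Divide by LSB: 2.363835 × 65536/4.1 = 37784.4611.
Truncating gives code 37784.

37784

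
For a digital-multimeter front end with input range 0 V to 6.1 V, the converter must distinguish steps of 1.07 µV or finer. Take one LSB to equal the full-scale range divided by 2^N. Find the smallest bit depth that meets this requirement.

23 bits

V_FS = 6.1 V.
Levels needed ≥ 6.1/1.07 µV = 5.701e6. 2^23 = 8388608 suffices, so N_min = 23.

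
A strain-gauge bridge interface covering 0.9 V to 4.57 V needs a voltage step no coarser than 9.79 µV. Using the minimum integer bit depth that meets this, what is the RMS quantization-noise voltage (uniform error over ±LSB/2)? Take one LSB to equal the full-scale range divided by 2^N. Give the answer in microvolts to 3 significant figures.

2.02 µV

The full-scale span is 4.57 − (0.9) = 3.67 V.
Need 2^N ≥ 3.67 V / 9.79 µV = 374900 → N_min = 19.
One LSB is 3.67 V / 524288 = 7.0000 µV.
RMS noise = LSB/√12 = 2.02 µV.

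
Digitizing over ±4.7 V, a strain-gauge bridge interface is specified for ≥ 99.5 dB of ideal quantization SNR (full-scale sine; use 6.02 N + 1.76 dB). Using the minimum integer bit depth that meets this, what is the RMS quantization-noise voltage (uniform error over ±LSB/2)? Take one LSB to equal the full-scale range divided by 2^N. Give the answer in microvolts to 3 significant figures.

20.7 µV

The full-scale span is 4.7 − (-4.7) = 9.4 V.
N ≥ (99.5 − 1.76)/6.02 = 16.236 → N_min = 17.
LSB = 9.4 V ÷ 2^17 = 9.4/131072 V = 71.716 µV.
RMS noise = LSB/√12 = 20.7 µV.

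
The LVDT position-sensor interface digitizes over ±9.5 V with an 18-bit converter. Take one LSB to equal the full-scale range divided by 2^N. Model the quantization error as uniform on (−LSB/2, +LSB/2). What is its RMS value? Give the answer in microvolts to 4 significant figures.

20.92 µV

Span: 9.5 V − (-9.5 V) = 19 V.
LSB = 19 V / 2^18 = 72.4792 µV.
For a uniform distribution on [−LSB/2, +LSB/2], V_rms = LSB/√12 = 72.4792 µV/3.4641 = 20.92 µV.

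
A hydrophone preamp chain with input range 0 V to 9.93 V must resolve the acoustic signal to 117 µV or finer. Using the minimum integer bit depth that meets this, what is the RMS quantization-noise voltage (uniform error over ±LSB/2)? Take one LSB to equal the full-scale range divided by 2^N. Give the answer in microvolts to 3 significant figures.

21.9 µV

Range is 9.93 V.
Levels needed ≥ 9.93/117 µV = 84870. 2^17 = 131072 suffices, so N_min = 17.
LSB = 9.93 V / 2^17 = 75.760 µV.
σ_q = LSB/√12 = 75.760 µV/3.4641 = 21.9 µV.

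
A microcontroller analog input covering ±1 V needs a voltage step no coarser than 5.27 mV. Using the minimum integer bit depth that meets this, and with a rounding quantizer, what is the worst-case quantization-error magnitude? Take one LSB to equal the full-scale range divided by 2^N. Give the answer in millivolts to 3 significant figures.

1.95 mV

Span: 1 V − (-1 V) = 2 V.
Required number of levels: 2/5.27 mV = 379.51; smallest N with 2^N ≥ that is 9.
LSB = 2 V ÷ 2^9 = 2/512 V = 3.9063 mV.
Half an LSB is 1.95 mV.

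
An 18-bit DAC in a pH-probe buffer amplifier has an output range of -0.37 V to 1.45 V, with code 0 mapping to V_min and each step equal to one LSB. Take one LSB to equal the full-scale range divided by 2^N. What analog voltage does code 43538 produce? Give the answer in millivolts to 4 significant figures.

-67.73 mV

Span: 1.45 V − (-0.37 V) = 1.82 V. LSB = 1.82 V / 2^18.
V_out = V_min + code × LSB = -0.37 V + 43538 × 1.82 V / 262144
      = -0.37 + 0.302273 = -0.0677266 V.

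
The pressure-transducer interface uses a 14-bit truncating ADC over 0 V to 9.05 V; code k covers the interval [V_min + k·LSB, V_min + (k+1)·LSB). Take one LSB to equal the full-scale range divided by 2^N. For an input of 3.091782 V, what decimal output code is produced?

Full-scale range = 9.05 V. LSB = 9.05 V / 2^14 ≈ 0.5524 mV.
V_in − V_min = 3.091782 − (0) = 3.091782 V.
Divide by LSB: 3.091782 × 16384/9.05 = 5597.3211.
Truncating gives code 5597.

5597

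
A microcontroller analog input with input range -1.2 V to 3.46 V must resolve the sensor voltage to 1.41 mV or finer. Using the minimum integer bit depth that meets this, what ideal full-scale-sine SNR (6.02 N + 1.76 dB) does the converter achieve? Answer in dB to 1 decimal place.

74.0 dB

Span: 3.46 V − (-1.2 V) = 4.66 V.
Need 2^N ≥ 4.66 V / 1.41 mV = 3305 → N_min = 12.
Ideal SNR at N = 12: 6.02·12 + 1.76 = 74.0 dB.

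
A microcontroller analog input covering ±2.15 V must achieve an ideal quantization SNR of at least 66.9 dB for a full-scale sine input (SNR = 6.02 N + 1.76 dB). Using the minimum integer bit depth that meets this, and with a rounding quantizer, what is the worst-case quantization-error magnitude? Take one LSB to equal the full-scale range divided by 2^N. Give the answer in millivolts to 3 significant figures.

1.05 mV

Range = 2.15 − (-2.15) = 4.3 V.
N ≥ (66.9 − 1.76)/6.02 = 10.821 → N_min = 11.
LSB = 4.3 V ÷ 2^11 = 4.3/2048 V = 2.0996 mV.
|e|_max = LSB/2 = 1.05 mV.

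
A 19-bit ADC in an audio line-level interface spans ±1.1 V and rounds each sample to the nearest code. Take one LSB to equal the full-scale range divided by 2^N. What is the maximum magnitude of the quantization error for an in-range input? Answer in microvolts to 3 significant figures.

2.10 µV

Span: 1.1 V − (-1.1 V) = 2.2 V.
One LSB is 2.2 V / 524288 = 4.1962 µV.
A rounding quantizer has |error| ≤ LSB/2 = 2.10 µV.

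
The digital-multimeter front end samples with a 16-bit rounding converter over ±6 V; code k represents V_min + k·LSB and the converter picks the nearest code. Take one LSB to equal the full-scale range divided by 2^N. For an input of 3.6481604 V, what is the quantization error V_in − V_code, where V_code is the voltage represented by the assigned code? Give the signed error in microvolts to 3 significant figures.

Range = 6 − (-6) = 12 V. LSB = 12 V / 2^16 ≈ 183.1 µV.
Position in LSBs: (3.6481604 − (-6)) × 65536/12 = 52691.8200; rounding gives k = 52692.
V_code = -6 + (52692/65536) × 12 = 3.6481933594 V.
Error = V_in − V_code = 3.6481604 − (3.6481933594) = −33.0 µV.

−33.0 µV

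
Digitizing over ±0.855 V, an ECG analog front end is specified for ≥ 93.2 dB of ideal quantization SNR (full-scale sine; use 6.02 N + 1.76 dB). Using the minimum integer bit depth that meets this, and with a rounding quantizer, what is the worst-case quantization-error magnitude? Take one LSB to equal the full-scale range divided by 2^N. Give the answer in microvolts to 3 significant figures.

13.0 µV

Span: 0.855 V − (-0.855 V) = 1.71 V.
N ≥ (93.2 − 1.76)/6.02 = 15.189 → N_min = 16.
One LSB is 1.71 V / 65536 = 26.093 µV.
Max error for round-to-nearest is LSB/2 = 13.0 µV.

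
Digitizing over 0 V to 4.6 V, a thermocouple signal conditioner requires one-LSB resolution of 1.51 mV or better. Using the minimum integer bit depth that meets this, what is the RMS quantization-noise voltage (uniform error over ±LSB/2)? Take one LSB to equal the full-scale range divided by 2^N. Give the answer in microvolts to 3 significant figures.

Range is 4.6 V.
4.6 V / 1.51 mV = 3046. Since 2^11 = 2048 and 2^12 = 4096, N = 12.
LSB = 4.6 V / 2^12 = 1.1230 mV.
σ_q = LSB/√12 = 1.1230 mV/3.4641 = 324 µV.

324 µV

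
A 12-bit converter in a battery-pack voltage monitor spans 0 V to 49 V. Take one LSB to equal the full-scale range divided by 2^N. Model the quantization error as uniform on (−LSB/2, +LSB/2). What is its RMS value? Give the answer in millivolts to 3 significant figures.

3.45 mV

Full-scale range = 49 V.
Step size = 49/4096 V = 11.963 mV.
RMS of a uniform error over width LSB is LSB/√12 = 3.45 mV.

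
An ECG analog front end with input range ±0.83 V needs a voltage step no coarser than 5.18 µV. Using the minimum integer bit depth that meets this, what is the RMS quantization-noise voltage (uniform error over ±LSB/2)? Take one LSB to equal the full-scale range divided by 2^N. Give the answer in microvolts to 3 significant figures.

Full-scale range = 0.83 V − (-0.83 V) = 1.66 V.
Levels needed ≥ 1.66/5.18 µV = 320500. 2^19 = 524288 suffices, so N_min = 19.
LSB = 1.66 V / 2^19 = 3.1662 µV.
V_rms = LSB/√12 = 0.914 µV.

0.914 µV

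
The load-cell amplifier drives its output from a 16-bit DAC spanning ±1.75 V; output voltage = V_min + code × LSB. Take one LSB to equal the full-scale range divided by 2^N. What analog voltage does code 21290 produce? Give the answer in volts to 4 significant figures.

Full-scale range = 1.75 V − (-1.75 V) = 3.5 V. LSB = 3.5 V / 2^16.
Output = V_min + (21290/65536) × range = -1.75 + 0.324860 × 3.5 V
      = -1.75 + 1.13701 = -0.612991 V.

-0.6130 V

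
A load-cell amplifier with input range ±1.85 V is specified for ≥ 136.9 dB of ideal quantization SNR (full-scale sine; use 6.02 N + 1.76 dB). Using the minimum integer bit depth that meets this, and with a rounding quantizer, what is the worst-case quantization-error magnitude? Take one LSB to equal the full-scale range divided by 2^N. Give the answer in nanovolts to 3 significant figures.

Full-scale range = 1.85 V − (-1.85 V) = 3.7 V.
Solving 6.02 N ≥ 136.9 − 1.76: N ≥ 22.449. Round up → N = 23.
One LSB is 3.7 V / 8388608 = 441.07 nV.
Max error for round-to-nearest is LSB/2 = 221 nV.

221 nV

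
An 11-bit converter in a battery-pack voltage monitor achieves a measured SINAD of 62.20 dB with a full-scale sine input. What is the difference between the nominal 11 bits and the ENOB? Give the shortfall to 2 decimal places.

ENOB = (SINAD − 1.76)/6.02 = (62.20 − 1.76)/6.02 = 10.0399 bits.
Shortfall = 11 − 10.0399 = 0.9601 bits.

0.96 bits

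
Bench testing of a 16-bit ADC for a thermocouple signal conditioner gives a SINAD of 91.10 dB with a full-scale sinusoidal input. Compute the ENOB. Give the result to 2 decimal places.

14.84 bits

ENOB = (SINAD − 1.76) / 6.02 = (91.10 − 1.76) / 6.02 = 89.34 / 6.02 = 14.8405.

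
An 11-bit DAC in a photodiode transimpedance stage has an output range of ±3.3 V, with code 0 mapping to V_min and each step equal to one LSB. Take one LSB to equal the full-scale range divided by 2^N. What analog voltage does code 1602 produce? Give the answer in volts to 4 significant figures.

1.863 V

Full-scale range = 3.3 V − (-3.3 V) = 6.6 V. LSB = 6.6 V / 2^11.
V_out = V_min + code × LSB = -3.3 V + 1602 × 6.6 V / 2048
      = -3.3 V + 5.16270 V = 1.86270 V.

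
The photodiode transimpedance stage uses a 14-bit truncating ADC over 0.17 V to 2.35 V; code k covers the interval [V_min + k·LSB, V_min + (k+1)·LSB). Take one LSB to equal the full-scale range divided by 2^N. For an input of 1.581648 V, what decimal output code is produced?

10609

Full-scale range = 2.35 V − (0.17 V) = 2.18 V. LSB = 2.18 V / 2^14 ≈ 133.1 µV.
(V_in − V_min) × 2^14/range = (1.581648 − (0.17)) × 16384/2.18 = 10609.377.
Floor → code = 10609.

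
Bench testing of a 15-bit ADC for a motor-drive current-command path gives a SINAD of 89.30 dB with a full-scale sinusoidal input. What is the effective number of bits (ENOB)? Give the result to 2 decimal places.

14.54 bits

ENOB = (SINAD − 1.76) / 6.02 = (89.30 − 1.76) / 6.02 = 87.54 / 6.02 = 14.5415.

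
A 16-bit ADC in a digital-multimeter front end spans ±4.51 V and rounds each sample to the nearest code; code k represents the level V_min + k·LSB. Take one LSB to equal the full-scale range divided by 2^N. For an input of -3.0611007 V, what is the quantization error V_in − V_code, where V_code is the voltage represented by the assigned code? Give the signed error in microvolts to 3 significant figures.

+23.3 µV

Full-scale range = 4.51 V − (-4.51 V) = 9.02 V. LSB = 9.02 V / 2^16 ≈ 137.6 µV.
(V_in − V_min)/LSB = (-3.0611007 − (-4.51)) × 65536/9.02 = 10527.1690 → nearest code k = 10527.
Reconstructed level: -4.51 + 10527 × 9.02/65536 V = -3.0611239624 V.
Error = V_in − V_code = -3.0611007 − (-3.0611239624) = +23.3 µV.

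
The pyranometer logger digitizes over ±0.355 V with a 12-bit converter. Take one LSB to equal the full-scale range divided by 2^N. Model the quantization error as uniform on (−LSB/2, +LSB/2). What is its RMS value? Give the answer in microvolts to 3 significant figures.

50.0 µV

Range = 0.355 − (-0.355) = 0.71 V.
LSB = 0.71 V / 2^12 = 173.34 µV.
σ_q = LSB/√12 = 173.34 µV/3.4641 = 50.0 µV.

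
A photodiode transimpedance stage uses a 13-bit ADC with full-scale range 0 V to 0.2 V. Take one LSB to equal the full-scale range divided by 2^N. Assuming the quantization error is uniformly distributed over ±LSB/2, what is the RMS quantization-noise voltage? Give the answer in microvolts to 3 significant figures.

7.05 µV

Range is 0.2 V.
Step size = 0.2/8192 V = 24.414 µV.
V_rms = LSB/√12 = 24.414 µV / √12 = 7.05 µV.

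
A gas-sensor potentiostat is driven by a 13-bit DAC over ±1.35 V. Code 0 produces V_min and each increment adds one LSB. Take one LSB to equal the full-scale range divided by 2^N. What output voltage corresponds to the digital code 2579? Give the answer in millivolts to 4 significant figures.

Range = 1.35 − (-1.35) = 2.7 V. LSB = 2.7 V / 2^13.
V_out = V_min + code × LSB = -1.35 V + 2579 × 2.7 V / 8192
      = -1.35 V + 0.850012 V = -0.499988 V.

-500.0 mV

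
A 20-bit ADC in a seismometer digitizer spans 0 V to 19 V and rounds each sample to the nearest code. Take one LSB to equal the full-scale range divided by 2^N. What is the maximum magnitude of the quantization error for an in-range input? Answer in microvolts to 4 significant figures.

V_FS = 19 V.
One LSB is 19 V / 1048576 = 18.1198 µV.
|e|_max = LSB/2 = 9.060 µV.

9.060 µV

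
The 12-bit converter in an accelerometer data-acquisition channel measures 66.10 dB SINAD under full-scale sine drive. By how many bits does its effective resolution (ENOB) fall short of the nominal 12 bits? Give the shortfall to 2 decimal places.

1.31 bits

N_eff = (66.10 − 1.76)/6.02 = 10.6877 bits.
Lost resolution: 12 − 10.6877 = 1.3123 bits.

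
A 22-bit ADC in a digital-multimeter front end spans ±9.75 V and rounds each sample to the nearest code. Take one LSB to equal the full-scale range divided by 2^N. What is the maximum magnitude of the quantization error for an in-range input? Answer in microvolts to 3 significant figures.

Span: 9.75 V − (-9.75 V) = 19.5 V.
LSB = 19.5 V / 2^22 = 4.6492 µV.
Worst-case error for round-to-nearest is half an LSB: 2.32 µV.

2.32 µV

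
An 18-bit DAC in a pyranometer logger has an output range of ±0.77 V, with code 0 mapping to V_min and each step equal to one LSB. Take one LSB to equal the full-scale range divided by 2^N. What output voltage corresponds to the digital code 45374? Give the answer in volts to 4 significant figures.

-0.5034 V

Full-scale range = 0.77 V − (-0.77 V) = 1.54 V. LSB = 1.54 V / 2^18.
V_out = V_min + code × LSB = -0.77 V + 45374 × 1.54 V / 262144
      = -0.77 V + 0.266556 V = -0.503444 V.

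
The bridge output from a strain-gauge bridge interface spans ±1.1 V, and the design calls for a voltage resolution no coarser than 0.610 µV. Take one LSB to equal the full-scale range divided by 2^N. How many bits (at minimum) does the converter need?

Full-scale range = 1.1 V − (-1.1 V) = 2.2 V.
Need 2^N ≥ 2.2 V / 0.610 µV = 3.607e6 → N_min = 22.

22 bits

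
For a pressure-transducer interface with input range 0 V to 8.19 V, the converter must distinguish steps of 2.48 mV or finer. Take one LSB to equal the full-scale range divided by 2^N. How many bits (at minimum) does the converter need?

12 bits

Span = 8.19 V.
8.19 V / 2.48 mV = 3302. Since 2^11 = 2048 and 2^12 = 4096, N = 12.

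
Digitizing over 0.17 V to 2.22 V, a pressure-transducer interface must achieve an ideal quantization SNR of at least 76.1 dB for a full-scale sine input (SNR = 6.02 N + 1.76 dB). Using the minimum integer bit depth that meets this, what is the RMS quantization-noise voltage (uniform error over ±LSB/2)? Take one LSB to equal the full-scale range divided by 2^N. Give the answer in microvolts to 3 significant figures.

72.2 µV

Range = 2.22 − (0.17) = 2.05 V.
6.02 N + 1.76 ≥ 76.1 gives N ≥ 12.349, so the minimum integer is 13.
One LSB is 2.05 V / 8192 = 250.24 µV.
σ_q = LSB/√12 = 250.24 µV/3.4641 = 72.2 µV.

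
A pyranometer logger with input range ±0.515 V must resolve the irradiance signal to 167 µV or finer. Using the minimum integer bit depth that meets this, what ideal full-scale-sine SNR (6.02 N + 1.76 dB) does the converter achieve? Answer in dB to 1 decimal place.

80.0 dB

Range = 0.515 − (-0.515) = 1.03 V.
1.03 V / 167 µV = 6168. Since 2^12 = 4096 and 2^13 = 8192, N = 13.
6.02(13) + 1.76 = 80.02 dB.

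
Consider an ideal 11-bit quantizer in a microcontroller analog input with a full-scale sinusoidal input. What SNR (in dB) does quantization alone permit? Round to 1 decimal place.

Ideal quantization SNR: 6.02 × 11 + 1.76 dB = 68.0 dB.

68.0 dB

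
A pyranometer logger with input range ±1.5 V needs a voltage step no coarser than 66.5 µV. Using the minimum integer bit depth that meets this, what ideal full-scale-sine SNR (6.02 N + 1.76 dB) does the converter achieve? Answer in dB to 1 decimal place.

The full-scale span is 1.5 − (-1.5) = 3 V.
Need 2^N ≥ 3 V / 66.5 µV = 45110 → N_min = 16.
SNR = 6.02 × 16 + 1.76 = 98.08 dB.

98.1 dB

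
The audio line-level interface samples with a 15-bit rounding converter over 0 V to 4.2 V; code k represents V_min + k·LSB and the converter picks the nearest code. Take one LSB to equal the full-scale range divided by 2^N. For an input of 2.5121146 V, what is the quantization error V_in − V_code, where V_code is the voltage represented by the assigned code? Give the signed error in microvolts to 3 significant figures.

+35.7 µV

Span = 4.2 V. LSB = 4.2 V / 2^15 ≈ 128.2 µV.
(V_in − V_min)/LSB = (2.5121146 − (0)) × 32768/4.2 = 19599.2789 → nearest code k = 19599.
Reconstructed level: 0 + 19599 × 4.2/32768 V = 2.5120788574 V.
e = 2.5121146 − (2.5120788574) = +35.7 µV.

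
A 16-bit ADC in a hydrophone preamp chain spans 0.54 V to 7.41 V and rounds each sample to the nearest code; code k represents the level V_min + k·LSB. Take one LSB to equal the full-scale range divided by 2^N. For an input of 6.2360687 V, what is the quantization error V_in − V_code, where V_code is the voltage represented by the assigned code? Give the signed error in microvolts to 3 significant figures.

The full-scale span is 7.41 − (0.54) = 6.87 V. LSB = 6.87 V / 2^16 ≈ 104.8 µV.
(6.2360687 − (0.54)) / LSB = 5.6960687 × 65536/6.87 = 54337.3447. Nearest integer: k = 54337.
Reconstructed level: 0.54 + 54337 × 6.87/65536 V = 6.2360325623 V.
e = 6.2360687 − (6.2360325623) = +36.1 µV.

+36.1 µV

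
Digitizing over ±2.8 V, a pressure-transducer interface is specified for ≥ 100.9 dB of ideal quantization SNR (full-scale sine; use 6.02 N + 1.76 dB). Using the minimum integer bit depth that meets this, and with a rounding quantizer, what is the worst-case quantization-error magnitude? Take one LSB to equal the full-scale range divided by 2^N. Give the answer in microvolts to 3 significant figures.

Full-scale range = 2.8 V − (-2.8 V) = 5.6 V.
N ≥ (100.9 − 1.76)/6.02 = 16.468 → N_min = 17.
Step size = 5.6/131072 V = 42.725 µV.
Max error for round-to-nearest is LSB/2 = 21.4 µV.

21.4 µV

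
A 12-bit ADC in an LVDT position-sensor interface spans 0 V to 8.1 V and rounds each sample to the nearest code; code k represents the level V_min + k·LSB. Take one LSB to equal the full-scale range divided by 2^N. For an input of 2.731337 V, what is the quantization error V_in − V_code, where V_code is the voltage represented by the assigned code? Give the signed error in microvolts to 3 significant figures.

Span = 8.1 V. LSB = 8.1 V / 2^12 ≈ 1.978 mV.
Position in LSBs: (2.731337 − (0)) × 4096/8.1 = 1381.1798; rounding gives k = 1381.
Reconstructed level: 0 + 1381 × 8.1/4096 V = 2.730981445 V.
e = 2.731337 − (2.730981445) = +356 µV.

+356 µV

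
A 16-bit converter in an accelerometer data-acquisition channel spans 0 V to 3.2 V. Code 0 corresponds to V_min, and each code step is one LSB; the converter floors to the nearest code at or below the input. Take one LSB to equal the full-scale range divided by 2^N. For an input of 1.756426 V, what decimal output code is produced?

35971

Span = 3.2 V. LSB = 3.2 V / 2^16 ≈ 48.83 µV.
(V_in − V_min) × 2^16/range = (1.756426 − (0)) × 65536/3.2 = 35971.604.
Floor → code = 35971.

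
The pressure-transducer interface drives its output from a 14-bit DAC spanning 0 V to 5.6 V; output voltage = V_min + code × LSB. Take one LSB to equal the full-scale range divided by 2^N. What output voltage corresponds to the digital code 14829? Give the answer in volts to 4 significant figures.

5.069 V

Full-scale range = 5.6 V. LSB = 5.6 V / 2^14.
V_out = 0 + 14829 × (5.6/16384) V
      = 0 V + 5.06851 V = 5.06851 V.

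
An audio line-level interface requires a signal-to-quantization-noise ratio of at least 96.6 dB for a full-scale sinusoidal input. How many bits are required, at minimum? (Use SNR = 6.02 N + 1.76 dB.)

Required N = ⌈(96.6 − 1.76)/6.02⌉ = ⌈15.754⌉ = 16.

16 bits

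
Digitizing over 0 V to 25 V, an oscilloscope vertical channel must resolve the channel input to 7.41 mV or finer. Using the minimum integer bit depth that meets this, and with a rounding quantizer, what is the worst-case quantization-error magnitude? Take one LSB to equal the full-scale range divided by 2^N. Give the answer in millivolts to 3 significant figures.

V_FS = 25 V.
Levels needed ≥ 25/7.41 mV = 3374. 2^12 = 4096 suffices, so N_min = 12.
One LSB is 25 V / 4096 = 6.1035 mV.
Half an LSB is 3.05 mV.

3.05 mV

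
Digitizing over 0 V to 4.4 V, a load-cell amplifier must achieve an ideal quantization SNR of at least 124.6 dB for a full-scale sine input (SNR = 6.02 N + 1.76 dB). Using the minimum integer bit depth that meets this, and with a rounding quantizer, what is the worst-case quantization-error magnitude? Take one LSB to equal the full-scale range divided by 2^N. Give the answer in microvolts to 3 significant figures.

1.05 µV

Span = 4.4 V.
Required N = ⌈(124.6 − 1.76)/6.02⌉ = ⌈20.405⌉ = 21.
Step size = 4.4/2097152 V = 2.0981 µV.
|e|_max = LSB/2 = 1.05 µV.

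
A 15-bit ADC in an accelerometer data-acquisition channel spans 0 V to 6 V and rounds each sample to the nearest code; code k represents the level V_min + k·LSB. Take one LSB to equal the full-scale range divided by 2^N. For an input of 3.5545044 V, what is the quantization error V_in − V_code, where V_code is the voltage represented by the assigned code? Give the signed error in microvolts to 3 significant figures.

Range is 6 V. LSB = 6 V / 2^15 ≈ 183.1 µV.
(3.5545044 − (0)) / LSB = 3.5545044 × 32768/6 = 19412.3334. Nearest integer: k = 19412.
V_code = V_min + k × range/2^15 = 0 + 19412 × 6/32768 = 3.5544433594 V.
e = 3.5545044 − (3.5544433594) = +61.0 µV.

+61.0 µV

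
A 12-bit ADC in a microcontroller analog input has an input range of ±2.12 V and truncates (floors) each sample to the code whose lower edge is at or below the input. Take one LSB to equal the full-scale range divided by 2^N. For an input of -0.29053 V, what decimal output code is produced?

1767

Full-scale range = 2.12 V − (-2.12 V) = 4.24 V. LSB = 4.24 V / 2^12 ≈ 1.035 mV.
code = ⌊(V_in − V_min)/LSB⌋ = ⌊(V_in − V_min) × 2^12 / range⌋
     = ⌊(-0.29053 − (-2.12)) × 4096 / 4.24⌋ = ⌊1.82947 × 4096/4.24⌋
     = ⌊1767.337⌋ = 1767.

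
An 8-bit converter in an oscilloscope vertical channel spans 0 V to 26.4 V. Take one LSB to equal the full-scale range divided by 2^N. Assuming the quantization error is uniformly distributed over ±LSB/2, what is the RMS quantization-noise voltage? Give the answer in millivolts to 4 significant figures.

29.77 mV

Span = 26.4 V.
LSB = 26.4 V / 2^8 = 103.125 mV.
V_rms = LSB/√12 = 103.125 mV / √12 = 29.77 mV.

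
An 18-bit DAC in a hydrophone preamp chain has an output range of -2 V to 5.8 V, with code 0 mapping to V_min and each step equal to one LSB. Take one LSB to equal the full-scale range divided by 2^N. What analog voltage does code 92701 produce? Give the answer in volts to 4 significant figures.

Range = 5.8 − (-2) = 7.8 V. LSB = 7.8 V / 2^18.
V_out = -2 + 92701 × (7.8/262144) V
      = -2 + 2.75828 = 0.758285 V.

0.7583 V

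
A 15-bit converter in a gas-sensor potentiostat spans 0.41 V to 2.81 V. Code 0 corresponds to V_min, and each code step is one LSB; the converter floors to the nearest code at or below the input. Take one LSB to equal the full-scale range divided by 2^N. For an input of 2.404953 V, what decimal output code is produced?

27237

Span: 2.81 V − (0.41 V) = 2.4 V. LSB = 2.4 V / 2^15 ≈ 73.24 µV.
code = ⌊(V_in − V_min)/LSB⌋ = ⌊(V_in − V_min) × 2^15 / range⌋
     = ⌊(2.404953 − (0.41)) × 32768 / 2.4⌋ = ⌊1.994953 × 32768/2.4⌋
     = ⌊27237.758⌋ = 27237.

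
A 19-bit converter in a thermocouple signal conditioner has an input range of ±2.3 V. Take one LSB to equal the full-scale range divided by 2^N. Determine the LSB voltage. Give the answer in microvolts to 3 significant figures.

8.77 µV

Range = 2.3 − (-2.3) = 4.6 V.
There are 2^19 = 524288 steps.
LSB = 4.6 V ÷ 2^19 = 4.6/524288 V = 8.77 µV.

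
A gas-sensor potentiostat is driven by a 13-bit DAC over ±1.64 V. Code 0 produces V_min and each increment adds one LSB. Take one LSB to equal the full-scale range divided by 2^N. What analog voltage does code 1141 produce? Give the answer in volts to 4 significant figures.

-1.183 V

The full-scale span is 1.64 − (-1.64) = 3.28 V. LSB = 3.28 V / 2^13.
V_out = -1.64 + 1141 × (3.28/8192) V
      = -1.64 V + 0.456846 V = -1.18315 V.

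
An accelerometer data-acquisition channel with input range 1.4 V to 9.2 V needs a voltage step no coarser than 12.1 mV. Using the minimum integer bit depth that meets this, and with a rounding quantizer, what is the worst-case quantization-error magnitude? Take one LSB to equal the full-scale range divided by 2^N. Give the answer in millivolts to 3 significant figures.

Range = 9.2 − (1.4) = 7.8 V.
Need 2^N ≥ 7.8 V / 12.1 mV = 644.6 → N_min = 10.
Step size = 7.8/1024 V = 7.6172 mV.
Max error for round-to-nearest is LSB/2 = 3.81 mV.

3.81 mV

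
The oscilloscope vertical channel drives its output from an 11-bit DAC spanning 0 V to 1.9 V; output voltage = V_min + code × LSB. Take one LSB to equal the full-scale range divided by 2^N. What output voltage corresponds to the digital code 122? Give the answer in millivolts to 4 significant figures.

113.2 mV

Range is 1.9 V. LSB = 1.9 V / 2^11.
V_out = V_min + code × LSB = 0 V + 122 × 1.9 V / 2048
      = 0 V + 0.113184 V = 0.113184 V.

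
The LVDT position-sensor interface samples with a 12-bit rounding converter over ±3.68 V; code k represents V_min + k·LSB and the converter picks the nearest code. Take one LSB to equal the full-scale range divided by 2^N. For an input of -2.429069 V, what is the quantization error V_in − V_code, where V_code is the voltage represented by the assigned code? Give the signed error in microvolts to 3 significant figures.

+306 µV

Range = 3.68 − (-3.68) = 7.36 V. LSB = 7.36 V / 2^12 ≈ 1.797 mV.
(-2.429069 − (-3.68)) / LSB = 1.250931 × 4096/7.36 = 696.1703. Nearest integer: k = 696.
V_code = V_min + k × range/2^12 = -3.68 + 696 × 7.36/4096 = -2.429375000 V.
V_in − V_code = -2.429069 − (-2.429375000) = +306 µV.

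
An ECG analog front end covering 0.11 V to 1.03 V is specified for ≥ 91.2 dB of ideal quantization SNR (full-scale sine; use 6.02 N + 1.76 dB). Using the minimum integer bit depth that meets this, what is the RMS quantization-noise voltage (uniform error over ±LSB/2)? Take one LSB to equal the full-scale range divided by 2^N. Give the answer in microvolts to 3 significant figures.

Full-scale range = 1.03 V − (0.11 V) = 0.92 V.
Required N = ⌈(91.2 − 1.76)/6.02⌉ = ⌈14.857⌉ = 15.
One LSB is 0.92 V / 32768 = 28.076 µV.
σ_q = LSB/√12 = 28.076 µV/3.4641 = 8.10 µV.

8.10 µV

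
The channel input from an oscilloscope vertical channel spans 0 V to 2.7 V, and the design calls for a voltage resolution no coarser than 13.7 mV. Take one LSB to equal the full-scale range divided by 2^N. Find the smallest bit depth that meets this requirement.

8 bits

Span = 2.7 V.
Need 2^N ≥ 2.7 V / 13.7 mV = 197.1 → N_min = 8.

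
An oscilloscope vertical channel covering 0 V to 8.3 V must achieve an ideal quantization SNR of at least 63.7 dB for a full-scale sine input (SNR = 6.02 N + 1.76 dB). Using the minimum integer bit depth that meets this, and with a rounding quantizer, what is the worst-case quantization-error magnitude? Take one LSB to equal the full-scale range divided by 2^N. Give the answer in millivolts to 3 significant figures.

2.03 mV

Span = 8.3 V.
Solving 6.02 N ≥ 63.7 − 1.76: N ≥ 10.289. Round up → N = 11.
LSB = 8.3 V ÷ 2^11 = 8.3/2048 V = 4.0527 mV.
Max error for round-to-nearest is LSB/2 = 2.03 mV.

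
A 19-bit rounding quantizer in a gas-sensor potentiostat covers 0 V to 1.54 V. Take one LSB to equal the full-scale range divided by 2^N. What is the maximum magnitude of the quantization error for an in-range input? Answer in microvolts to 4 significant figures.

1.469 µV

Full-scale range = 1.54 V.
One LSB is 1.54 V / 524288 = 2.93732 µV.
A rounding quantizer has |error| ≤ LSB/2 = 1.469 µV.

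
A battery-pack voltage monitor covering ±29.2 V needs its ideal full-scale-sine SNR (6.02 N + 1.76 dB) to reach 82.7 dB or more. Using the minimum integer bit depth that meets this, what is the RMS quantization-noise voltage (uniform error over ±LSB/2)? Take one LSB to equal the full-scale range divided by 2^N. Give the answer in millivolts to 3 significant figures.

The full-scale span is 29.2 − (-29.2) = 58.4 V.
6.02 N + 1.76 ≥ 82.7 gives N ≥ 13.445, so the minimum integer is 14.
Step size = 58.4/16384 V = 3.5645 mV.
σ_q = LSB/√12 = 3.5645 mV/3.4641 = 1.03 mV.

1.03 mV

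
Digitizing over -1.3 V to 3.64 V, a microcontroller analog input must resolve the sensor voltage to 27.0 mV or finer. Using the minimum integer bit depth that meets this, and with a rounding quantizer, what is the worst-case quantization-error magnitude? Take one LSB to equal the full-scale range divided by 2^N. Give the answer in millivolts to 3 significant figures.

9.65 mV

Full-scale range = 3.64 V − (-1.3 V) = 4.94 V.
Levels needed ≥ 4.94/27.0 mV = 183.0. 2^8 = 256 suffices, so N_min = 8.
LSB = 4.94 V ÷ 2^8 = 4.94/256 V = 19.297 mV.
|e|_max = LSB/2 = 9.65 mV.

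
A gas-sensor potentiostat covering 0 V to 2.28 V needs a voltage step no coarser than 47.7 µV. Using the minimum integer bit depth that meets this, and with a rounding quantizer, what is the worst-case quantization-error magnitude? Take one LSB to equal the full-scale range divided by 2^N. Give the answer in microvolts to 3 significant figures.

Full-scale range = 2.28 V.
2.28 V / 47.7 µV = 47800. Since 2^15 = 32768 and 2^16 = 65536, N = 16.
One LSB is 2.28 V / 65536 = 34.790 µV.
Max error for round-to-nearest is LSB/2 = 17.4 µV.

17.4 µV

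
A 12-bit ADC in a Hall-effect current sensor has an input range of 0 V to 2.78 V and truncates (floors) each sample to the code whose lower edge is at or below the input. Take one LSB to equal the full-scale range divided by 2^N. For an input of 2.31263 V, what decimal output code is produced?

3407

Full-scale range = 2.78 V. LSB = 2.78 V / 2^12 ≈ 0.6787 mV.
code = ⌊(V_in − V_min)/LSB⌋ = ⌊(V_in − V_min) × 2^12 / range⌋
     = ⌊(2.31263 − (0)) × 4096 / 2.78⌋ = ⌊2.31263 × 4096/2.78⌋
     = ⌊3407.386⌋ = 3407.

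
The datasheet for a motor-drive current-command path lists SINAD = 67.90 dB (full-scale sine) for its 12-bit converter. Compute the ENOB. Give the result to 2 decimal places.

10.99 bits

(67.90 − 1.76) / 6.02 = 66.14/6.02 = 10.9867 effective bits.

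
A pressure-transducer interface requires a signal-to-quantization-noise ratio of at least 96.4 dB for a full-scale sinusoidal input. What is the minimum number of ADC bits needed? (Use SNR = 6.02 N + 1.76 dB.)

16 bits

Required N = ⌈(96.4 − 1.76)/6.02⌉ = ⌈15.721⌉ = 16.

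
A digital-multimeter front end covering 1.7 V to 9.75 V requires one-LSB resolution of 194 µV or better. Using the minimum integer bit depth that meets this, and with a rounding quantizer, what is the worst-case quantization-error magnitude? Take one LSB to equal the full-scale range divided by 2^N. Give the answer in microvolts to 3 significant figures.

Full-scale range = 9.75 V − (1.7 V) = 8.05 V.
Need 2^N ≥ 8.05 V / 194 µV = 41490 → N_min = 16.
One LSB is 8.05 V / 65536 = 122.83 µV.
Max error for round-to-nearest is LSB/2 = 61.4 µV.

61.4 µV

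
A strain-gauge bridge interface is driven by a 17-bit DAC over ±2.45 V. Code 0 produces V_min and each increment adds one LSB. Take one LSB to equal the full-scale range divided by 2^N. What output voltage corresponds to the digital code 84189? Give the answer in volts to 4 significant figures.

0.6973 V

Span: 2.45 V − (-2.45 V) = 4.9 V. LSB = 4.9 V / 2^17.
V_out = -2.45 + 84189 × (4.9/131072) V
      = -2.45 V + 3.14732 V = 0.697324 V.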